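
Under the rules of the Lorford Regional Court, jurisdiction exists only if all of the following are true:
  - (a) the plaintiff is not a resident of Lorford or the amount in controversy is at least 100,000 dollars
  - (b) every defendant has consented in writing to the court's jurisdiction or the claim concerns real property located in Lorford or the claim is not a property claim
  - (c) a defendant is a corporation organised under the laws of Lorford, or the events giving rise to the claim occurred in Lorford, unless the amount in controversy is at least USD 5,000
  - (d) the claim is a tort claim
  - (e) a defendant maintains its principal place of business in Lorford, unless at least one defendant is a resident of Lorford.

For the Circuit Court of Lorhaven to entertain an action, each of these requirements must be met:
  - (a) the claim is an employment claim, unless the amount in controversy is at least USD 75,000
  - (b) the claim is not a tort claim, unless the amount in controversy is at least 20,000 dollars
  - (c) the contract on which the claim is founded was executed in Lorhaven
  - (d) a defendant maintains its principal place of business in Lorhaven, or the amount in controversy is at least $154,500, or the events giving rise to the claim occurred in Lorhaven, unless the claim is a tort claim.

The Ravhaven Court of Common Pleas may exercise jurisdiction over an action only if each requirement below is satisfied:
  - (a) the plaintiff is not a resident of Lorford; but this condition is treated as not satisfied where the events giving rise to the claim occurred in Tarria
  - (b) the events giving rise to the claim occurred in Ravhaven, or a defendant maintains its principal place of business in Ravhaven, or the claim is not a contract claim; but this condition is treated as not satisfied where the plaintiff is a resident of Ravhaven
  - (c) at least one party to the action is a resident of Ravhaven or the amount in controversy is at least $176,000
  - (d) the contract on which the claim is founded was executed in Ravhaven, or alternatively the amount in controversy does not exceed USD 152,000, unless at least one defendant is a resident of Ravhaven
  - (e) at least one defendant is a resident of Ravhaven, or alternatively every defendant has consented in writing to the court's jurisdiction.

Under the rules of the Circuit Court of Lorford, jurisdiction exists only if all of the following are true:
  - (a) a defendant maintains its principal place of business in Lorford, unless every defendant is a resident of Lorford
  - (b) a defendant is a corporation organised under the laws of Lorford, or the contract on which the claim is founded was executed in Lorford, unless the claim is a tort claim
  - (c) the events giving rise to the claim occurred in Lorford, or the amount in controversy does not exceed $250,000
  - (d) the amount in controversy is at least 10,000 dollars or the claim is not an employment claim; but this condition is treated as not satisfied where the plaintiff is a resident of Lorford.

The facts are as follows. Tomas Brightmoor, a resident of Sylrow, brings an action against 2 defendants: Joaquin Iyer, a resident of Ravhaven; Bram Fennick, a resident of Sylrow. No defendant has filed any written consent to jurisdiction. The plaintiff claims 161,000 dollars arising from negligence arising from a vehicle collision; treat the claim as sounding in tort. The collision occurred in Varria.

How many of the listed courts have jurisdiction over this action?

The Lorford Regional Court:
  (a) The plaintiff resides in Sylrow, which is not Lorford — that alternative is enough. Condition met.
  (b) The claim is a tort claim, not a property claim, so this disjunct is met. Met.
  (c) No defendant is a corporation; the operative events occurred in Varria, not Lorford — none of the alternatives is met. The proviso rescues it, though: the amount in controversy is 161,000 dollars, which meets the 5,000 dollars floor. Satisfied.
  (d) The claim is a tort claim. Met.
  (e) No defendant is a corporation. The proviso offers no rescue either, since no defendant resides in Lorford (they reside in Ravhaven, Sylrow). Not satisfied.
  → Not every requirement is met — no jurisdiction.
The Circuit Court of Lorhaven:
  (a) The claim is a tort claim, not an employment claim. But the amount in controversy is USD 161,000, which meets the 75,000 dollars floor, and the 'unless' clause therefore excuses the requirement. Met.
  (b) The claim is a tort claim. But the amount in controversy is 161,000 dollars, which meets the 20,000 dollars floor, and the 'unless' clause therefore excuses the requirement. Satisfied.
  (c) No contract (and hence no place of execution) is alleged. Not satisfied.
  (d) The amount in controversy is $161,000, which meets the $154,500 floor — that alternative is enough. Satisfied.
  → The court lacks jurisdiction.
The Ravhaven Court of Common Pleas:
  (a) The plaintiff resides in Sylrow, which is not Lorford. The carve-out does not apply: the operative events occurred in Varria, not Tarria. Met.
  (b) The claim is a tort claim, not a contract claim — that alternative is enough. The carve-out does not apply: the plaintiff resides in Sylrow, not Ravhaven. Met.
  (c) Joaquin Iyer resides in Ravhaven, which satisfies one of the alternatives. Met.
  (d) No contract (and hence no place of execution) is alleged; the amount in controversy is $161,000, above the USD 152,000 ceiling — every alternative fails. But Joaquin Iyer resides in Ravhaven, and the 'unless' clause therefore excuses the requirement. Met.
  (e) Joaquin Iyer resides in Ravhaven, so one alternative holds. Satisfied.
  → The court has jurisdiction.
The Circuit Court of Lorford:
  (a) No defendant is a corporation. And the defendants reside as follows — Joaquin Iyer in Ravhaven, Bram Fennick in Sylrow — not all in Lorford, so the proviso does not save it. Not met.
  (b) No defendant is a corporation; no contract (and hence no place of execution) is alleged — no alternative holds. But the claim is a tort claim, and the 'unless' clause therefore excuses the requirement. Met.
  (c) The amount in controversy is USD 161,000, within the $250,000 ceiling, so one alternative holds. Satisfied.
  (d) The amount in controversy is $161,000, which meets the $10,000 floor, so this disjunct is met. And the carve-out is inapplicable — the plaintiff resides in Sylrow, not Lorford. Met.
  → Not every requirement is met — no jurisdiction.
Courts with jurisdiction: the Ravhaven Court of Common Pleas — 1 in total.

1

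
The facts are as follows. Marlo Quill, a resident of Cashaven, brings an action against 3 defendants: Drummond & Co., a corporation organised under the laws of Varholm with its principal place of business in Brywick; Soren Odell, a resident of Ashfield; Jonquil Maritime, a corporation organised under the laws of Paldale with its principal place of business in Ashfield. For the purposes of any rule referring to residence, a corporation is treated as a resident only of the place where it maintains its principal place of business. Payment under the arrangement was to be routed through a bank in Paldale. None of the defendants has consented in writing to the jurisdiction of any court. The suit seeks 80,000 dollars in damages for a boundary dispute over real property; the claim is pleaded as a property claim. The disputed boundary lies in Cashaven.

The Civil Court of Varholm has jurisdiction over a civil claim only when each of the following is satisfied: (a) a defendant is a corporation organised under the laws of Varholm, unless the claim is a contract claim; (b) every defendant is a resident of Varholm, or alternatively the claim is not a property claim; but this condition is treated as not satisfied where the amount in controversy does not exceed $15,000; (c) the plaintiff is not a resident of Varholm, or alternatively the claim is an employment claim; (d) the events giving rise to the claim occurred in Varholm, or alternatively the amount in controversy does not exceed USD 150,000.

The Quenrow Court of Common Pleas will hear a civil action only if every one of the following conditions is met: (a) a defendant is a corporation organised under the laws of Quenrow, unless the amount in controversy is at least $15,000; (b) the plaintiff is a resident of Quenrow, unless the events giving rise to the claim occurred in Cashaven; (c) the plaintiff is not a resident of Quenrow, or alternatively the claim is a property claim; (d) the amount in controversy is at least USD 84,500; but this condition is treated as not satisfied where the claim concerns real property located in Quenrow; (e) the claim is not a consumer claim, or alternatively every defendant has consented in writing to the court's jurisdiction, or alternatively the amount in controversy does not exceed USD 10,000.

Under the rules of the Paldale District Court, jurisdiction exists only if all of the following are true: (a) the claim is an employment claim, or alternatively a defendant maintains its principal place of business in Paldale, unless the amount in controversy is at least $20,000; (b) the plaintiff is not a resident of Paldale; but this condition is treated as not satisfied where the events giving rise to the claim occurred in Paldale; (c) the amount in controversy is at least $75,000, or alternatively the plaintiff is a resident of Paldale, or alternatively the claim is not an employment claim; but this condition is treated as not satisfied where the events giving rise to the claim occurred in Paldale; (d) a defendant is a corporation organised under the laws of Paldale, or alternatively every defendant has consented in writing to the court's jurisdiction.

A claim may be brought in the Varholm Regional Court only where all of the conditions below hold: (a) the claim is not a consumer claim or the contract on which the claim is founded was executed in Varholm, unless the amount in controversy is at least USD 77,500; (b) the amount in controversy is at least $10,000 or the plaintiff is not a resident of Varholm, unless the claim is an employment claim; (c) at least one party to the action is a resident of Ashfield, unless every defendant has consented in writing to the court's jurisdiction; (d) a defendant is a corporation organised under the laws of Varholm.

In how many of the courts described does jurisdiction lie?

2

The Civil Court of Varholm:
  (a) Drummond & Co. is organised under the laws of Varholm. Condition met.
  (b) The defendants reside as follows — Drummond & Co. in Brywick, Soren Odell in Ashfield, Jonquil Maritime in Ashfield — not all in Varholm; the claim is a property claim — none of the alternatives is met. Fails.
  (c) The plaintiff resides in Cashaven, which is not Varholm, so this disjunct is met. Satisfied.
  (d) The amount in controversy is $80,000, within the 150,000 dollars ceiling, which satisfies one of the alternatives. Condition met.
  → The court lacks jurisdiction.
The Quenrow Court of Common Pleas:
  (a) The corporate defendant(s) are organised in Paldale, Varholm, not Quenrow. The proviso rescues it, though: the amount in controversy is $80,000, which meets the $15,000 floor. Met.
  (b) The plaintiff resides in Cashaven, not Quenrow. However, the operative events occurred in Cashaven, so the 'unless' proviso supplies this condition. Condition met.
  (c) The plaintiff resides in Cashaven, which is not Quenrow — that alternative is enough. Satisfied.
  (d) The amount in controversy is $80,000, below the USD 84,500 floor. Not satisfied.
  (e) The claim is a property claim, not a consumer claim, so one alternative holds. Met.
  → The court lacks jurisdiction.
The Paldale District Court:
  (a) The claim is a property claim, not an employment claim; the corporate defendant(s) have their principal place of business in Ashfield, Brywick, not Paldale — none of the alternatives is met. The proviso rescues it, though: the amount in controversy is $80,000, which meets the USD 20,000 floor. Condition met.
  (b) The plaintiff resides in Cashaven, which is not Paldale. The exception is not triggered, since the operative events occurred in Cashaven, not Paldale. Condition met.
  (c) The amount in controversy is $80,000, which meets the USD 75,000 floor, so this disjunct is met. The exception is not triggered, since the operative events occurred in Cashaven, not Paldale. Met.
  (d) Jonquil Maritime is organised under the laws of Paldale, which satisfies one of the alternatives. Satisfied.
  → All conditions met; jurisdiction exists.
The Varholm Regional Court:
  (a) The claim is a property claim, not a consumer claim, which satisfies one of the alternatives. Met.
  (b) The amount in controversy is 80,000 dollars, which meets the $10,000 floor, which satisfies one of the alternatives. Met.
  (c) Soren Odell resides in Ashfield. Satisfied.
  (d) Drummond & Co. is organised under the laws of Varholm. Condition met.
  → Every requirement is satisfied — jurisdiction.
Courts with jurisdiction: the Paldale District Court, the Varholm Regional Court — 2 in total.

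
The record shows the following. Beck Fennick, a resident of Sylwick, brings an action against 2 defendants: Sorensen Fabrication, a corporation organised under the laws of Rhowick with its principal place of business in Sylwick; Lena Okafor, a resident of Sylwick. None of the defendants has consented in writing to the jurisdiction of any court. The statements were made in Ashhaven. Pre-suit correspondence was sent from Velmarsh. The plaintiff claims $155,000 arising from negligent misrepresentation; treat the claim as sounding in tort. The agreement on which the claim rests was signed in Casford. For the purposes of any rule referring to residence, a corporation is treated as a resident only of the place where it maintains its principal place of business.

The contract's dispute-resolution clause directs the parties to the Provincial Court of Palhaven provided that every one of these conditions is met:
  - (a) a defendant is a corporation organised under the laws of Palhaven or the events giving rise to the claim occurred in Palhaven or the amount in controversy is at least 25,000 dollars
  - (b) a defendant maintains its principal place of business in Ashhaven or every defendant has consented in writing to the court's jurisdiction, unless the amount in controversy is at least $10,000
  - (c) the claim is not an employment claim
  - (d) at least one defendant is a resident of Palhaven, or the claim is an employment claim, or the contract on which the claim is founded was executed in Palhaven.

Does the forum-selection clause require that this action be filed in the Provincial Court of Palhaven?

The Provincial Court of Palhaven:
  (a) The amount in controversy is $155,000, which meets the 25,000 dollars floor — that alternative is enough. Condition met.
  (b) The corporate defendant(s) have their principal place of business in Sylwick, not Ashhaven; no such written consent has been filed — none of the alternatives is met. But the amount in controversy is 155,000 dollars, which meets the $10,000 floor, and the 'unless' clause therefore excuses the requirement. Met.
  (c) The claim is a tort claim, not an employment claim. Condition met.
  (d) No defendant resides in Palhaven (they reside in Sylwick, Sylwick); the claim is a tort claim, not an employment claim; the contract was executed in Casford, not Palhaven — every alternative fails. Condition not met.
  → Forum clause is not triggered.

No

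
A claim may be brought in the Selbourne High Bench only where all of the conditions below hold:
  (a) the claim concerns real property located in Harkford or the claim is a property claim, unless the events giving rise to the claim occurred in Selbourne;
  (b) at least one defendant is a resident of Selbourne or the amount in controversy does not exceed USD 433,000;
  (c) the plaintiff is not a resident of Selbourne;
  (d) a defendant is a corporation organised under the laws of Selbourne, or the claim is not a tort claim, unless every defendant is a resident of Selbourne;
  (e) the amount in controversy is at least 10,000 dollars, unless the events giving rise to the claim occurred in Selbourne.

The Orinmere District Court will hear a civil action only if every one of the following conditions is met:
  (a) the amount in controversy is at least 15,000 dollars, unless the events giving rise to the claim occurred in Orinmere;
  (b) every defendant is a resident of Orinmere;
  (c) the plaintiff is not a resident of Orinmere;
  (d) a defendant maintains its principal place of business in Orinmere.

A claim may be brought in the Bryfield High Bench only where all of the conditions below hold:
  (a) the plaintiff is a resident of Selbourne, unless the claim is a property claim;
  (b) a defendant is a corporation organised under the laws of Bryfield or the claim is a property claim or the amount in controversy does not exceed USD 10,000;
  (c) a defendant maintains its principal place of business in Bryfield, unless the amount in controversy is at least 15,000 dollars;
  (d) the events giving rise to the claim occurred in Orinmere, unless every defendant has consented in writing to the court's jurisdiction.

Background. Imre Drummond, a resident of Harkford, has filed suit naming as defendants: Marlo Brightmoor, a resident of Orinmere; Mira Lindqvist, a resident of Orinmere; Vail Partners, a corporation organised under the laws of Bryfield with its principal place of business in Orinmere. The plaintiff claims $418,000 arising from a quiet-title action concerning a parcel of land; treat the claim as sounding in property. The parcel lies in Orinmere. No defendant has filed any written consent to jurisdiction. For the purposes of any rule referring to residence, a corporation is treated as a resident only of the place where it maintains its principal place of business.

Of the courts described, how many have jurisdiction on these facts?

The Selbourne High Bench:
  (a) The claim is a property claim, which satisfies one of the alternatives. Satisfied.
  (b) The amount in controversy is USD 418,000, within the USD 433,000 ceiling — that alternative is enough. Satisfied.
  (c) The plaintiff resides in Harkford, which is not Selbourne. Condition met.
  (d) The claim is a property claim, not a tort claim, so one alternative holds. Met.
  (e) The amount in controversy is $418,000, which meets the 10,000 dollars floor. Condition met.
  → Jurisdiction lies.
The Orinmere District Court:
  (a) The amount in controversy is 418,000 dollars, which meets the USD 15,000 floor. Met.
  (b) The defendants reside as follows — Marlo Brightmoor in Orinmere, Mira Lindqvist in Orinmere, Vail Partners in Orinmere — all in Orinmere. Met.
  (c) The plaintiff resides in Harkford, which is not Orinmere. Satisfied.
  (d) Vail Partners has its principal place of business in Orinmere. Condition met.
  → Jurisdiction lies.
The Bryfield High Bench:
  (a) The plaintiff resides in Harkford, not Selbourne. But the claim is a property claim, and the 'unless' clause therefore excuses the requirement. Met.
  (b) Vail Partners is organised under the laws of Bryfield, so one alternative holds. Met.
  (c) The corporate defendant(s) have their principal place of business in Orinmere, not Bryfield. But the amount in controversy is $418,000, which meets the $15,000 floor, and the 'unless' clause therefore excuses the requirement. Met.
  (d) The operative events occurred in Orinmere. Condition met.
  → All conditions met; jurisdiction exists.
Courts with jurisdiction: the Selbourne High Bench, the Orinmere District Court, the Bryfield High Bench — 3 in total.

3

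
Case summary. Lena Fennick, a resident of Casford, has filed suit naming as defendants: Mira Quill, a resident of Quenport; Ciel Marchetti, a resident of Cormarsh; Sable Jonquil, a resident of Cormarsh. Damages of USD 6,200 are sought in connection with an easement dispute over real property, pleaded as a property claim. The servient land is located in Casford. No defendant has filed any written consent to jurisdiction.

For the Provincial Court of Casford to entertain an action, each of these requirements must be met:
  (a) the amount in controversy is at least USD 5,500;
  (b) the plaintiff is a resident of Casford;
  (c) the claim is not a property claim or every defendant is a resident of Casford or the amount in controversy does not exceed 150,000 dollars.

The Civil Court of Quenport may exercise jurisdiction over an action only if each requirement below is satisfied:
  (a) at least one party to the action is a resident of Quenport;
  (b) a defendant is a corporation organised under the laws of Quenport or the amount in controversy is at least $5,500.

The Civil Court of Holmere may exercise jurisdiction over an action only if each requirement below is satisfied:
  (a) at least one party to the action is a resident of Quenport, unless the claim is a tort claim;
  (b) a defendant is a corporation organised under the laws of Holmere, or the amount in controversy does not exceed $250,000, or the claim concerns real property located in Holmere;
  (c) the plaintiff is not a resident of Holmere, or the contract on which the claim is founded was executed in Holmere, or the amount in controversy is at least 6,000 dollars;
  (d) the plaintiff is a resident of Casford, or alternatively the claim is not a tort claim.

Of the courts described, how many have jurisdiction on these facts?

The Provincial Court of Casford:
  (a) The amount in controversy is $6,200, which meets the USD 5,500 floor. Met.
  (b) The plaintiff resides in Casford. Met.
  (c) The amount in controversy is USD 6,200, within the 150,000 dollars ceiling, so this disjunct is met. Condition met.
  → Jurisdiction lies.
The Civil Court of Quenport:
  (a) Mira Quill resides in Quenport. Satisfied.
  (b) The amount in controversy is 6,200 dollars, which meets the $5,500 floor — that alternative is enough. Condition met.
  → All conditions met; jurisdiction exists.
The Civil Court of Holmere:
  (a) Mira Quill resides in Quenport. Satisfied.
  (b) The amount in controversy is USD 6,200, within the $250,000 ceiling, so one alternative holds. Condition met.
  (c) The plaintiff resides in Casford, which is not Holmere, so this disjunct is met. Condition met.
  (d) The plaintiff resides in Casford, so one alternative holds. Satisfied.
  → All conditions met; jurisdiction exists.
Courts with jurisdiction: the Provincial Court of Casford, the Civil Court of Quenport, the Civil Court of Holmere — 3 in total.

3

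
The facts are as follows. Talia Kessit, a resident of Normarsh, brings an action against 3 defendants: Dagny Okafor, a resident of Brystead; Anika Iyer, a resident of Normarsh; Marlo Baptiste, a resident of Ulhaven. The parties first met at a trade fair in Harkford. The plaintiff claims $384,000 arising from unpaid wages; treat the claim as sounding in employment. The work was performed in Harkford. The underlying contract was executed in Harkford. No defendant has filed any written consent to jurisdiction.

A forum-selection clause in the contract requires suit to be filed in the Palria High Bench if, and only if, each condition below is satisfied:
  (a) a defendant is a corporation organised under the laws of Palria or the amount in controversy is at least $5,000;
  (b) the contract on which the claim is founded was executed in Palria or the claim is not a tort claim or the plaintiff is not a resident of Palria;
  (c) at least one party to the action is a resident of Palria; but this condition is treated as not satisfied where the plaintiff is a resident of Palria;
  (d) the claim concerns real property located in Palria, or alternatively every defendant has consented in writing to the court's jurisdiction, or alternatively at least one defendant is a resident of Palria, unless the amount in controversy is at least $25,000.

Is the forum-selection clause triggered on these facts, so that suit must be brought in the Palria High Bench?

The Palria High Bench:
  (a) The amount in controversy is USD 384,000, which meets the 5,000 dollars floor, which satisfies one of the alternatives. Condition met.
  (b) The claim is an employment claim, not a tort claim, so one alternative holds. Met.
  (c) No party resides in Palria. Not met.
  (d) The claim does not concern real property; no such written consent has been filed; no defendant resides in Palria (they reside in Brystead, Normarsh, Ulhaven) — none of the alternatives is met. However, the amount in controversy is 384,000 dollars, which meets the $25,000 floor, so the 'unless' proviso supplies this condition. Satisfied.
  → Forum clause is not triggered.

No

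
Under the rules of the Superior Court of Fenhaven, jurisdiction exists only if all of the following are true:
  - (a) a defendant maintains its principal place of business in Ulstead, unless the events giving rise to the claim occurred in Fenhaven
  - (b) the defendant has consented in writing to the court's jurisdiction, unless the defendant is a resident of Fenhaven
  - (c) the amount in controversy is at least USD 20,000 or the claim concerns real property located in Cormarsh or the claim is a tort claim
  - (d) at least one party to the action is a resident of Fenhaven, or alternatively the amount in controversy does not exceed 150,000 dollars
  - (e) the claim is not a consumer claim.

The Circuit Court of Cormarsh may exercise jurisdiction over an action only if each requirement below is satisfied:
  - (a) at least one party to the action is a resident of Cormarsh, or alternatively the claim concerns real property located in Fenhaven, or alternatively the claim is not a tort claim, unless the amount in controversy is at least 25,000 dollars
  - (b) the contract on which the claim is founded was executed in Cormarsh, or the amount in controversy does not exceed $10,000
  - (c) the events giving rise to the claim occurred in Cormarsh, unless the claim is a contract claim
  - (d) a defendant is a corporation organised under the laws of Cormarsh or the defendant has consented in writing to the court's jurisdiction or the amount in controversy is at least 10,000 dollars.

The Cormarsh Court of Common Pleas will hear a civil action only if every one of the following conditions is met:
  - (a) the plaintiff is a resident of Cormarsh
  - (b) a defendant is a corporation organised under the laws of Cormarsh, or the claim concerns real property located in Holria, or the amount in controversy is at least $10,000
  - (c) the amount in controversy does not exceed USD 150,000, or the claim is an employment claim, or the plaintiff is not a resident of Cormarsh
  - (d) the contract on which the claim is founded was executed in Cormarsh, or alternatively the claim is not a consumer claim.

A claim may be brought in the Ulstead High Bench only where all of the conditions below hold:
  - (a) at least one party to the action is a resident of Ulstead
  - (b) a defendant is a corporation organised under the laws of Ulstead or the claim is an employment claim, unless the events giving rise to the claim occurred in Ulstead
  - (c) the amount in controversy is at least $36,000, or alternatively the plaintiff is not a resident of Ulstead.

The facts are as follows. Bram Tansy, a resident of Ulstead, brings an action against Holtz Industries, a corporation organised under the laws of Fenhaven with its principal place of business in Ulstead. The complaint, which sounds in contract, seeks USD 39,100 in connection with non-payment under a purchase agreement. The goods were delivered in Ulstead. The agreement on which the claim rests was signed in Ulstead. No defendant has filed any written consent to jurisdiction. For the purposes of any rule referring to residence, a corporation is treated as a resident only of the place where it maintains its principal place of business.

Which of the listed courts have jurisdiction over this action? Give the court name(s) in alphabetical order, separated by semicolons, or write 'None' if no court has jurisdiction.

the Ulstead High Bench

The Superior Court of Fenhaven:
  (a) Holtz Industries has its principal place of business in Ulstead. Satisfied.
  (b) No such written consent has been filed. The proviso offers no rescue either, since the defendant resides in Ulstead, not Fenhaven. Fails.
  (c) The amount in controversy is 39,100 dollars, which meets the USD 20,000 floor — that alternative is enough. Satisfied.
  (d) The amount in controversy is 39,100 dollars, within the USD 150,000 ceiling, so this disjunct is met. Satisfied.
  (e) The claim is a contract claim, not a consumer claim. Met.
  → At least one condition fails; no jurisdiction.
The Circuit Court of Cormarsh:
  (a) The claim is a contract claim, not a tort claim, so this disjunct is met. Condition met.
  (b) The contract was executed in Ulstead, not Cormarsh; the amount in controversy is $39,100, above the 10,000 dollars ceiling — no alternative holds. Condition not met.
  (c) The operative events occurred in Ulstead, not Cormarsh. However, the claim is a contract claim, so the 'unless' proviso supplies this condition. Met.
  (d) The amount in controversy is $39,100, which meets the USD 10,000 floor, so one alternative holds. Condition met.
  → Not every requirement is met — no jurisdiction.
The Cormarsh Court of Common Pleas:
  (a) The plaintiff resides in Ulstead, not Cormarsh. Not satisfied.
  (b) The amount in controversy is $39,100, which meets the $10,000 floor, which satisfies one of the alternatives. Condition met.
  (c) The amount in controversy is 39,100 dollars, within the 150,000 dollars ceiling, so this disjunct is met. Met.
  (d) The claim is a contract claim, not a consumer claim, which satisfies one of the alternatives. Condition met.
  → Not every requirement is met — no jurisdiction.
The Ulstead High Bench:
  (a) Bram Tansy resides in Ulstead. Satisfied.
  (b) The corporate defendant(s) are organised in Fenhaven, not Ulstead; the claim is a contract claim, not an employment claim — every alternative fails. But the operative events occurred in Ulstead, and the 'unless' clause therefore excuses the requirement. Satisfied.
  (c) The amount in controversy is 39,100 dollars, which meets the USD 36,000 floor, so one alternative holds. Satisfied.
  → Every requirement is satisfied — jurisdiction.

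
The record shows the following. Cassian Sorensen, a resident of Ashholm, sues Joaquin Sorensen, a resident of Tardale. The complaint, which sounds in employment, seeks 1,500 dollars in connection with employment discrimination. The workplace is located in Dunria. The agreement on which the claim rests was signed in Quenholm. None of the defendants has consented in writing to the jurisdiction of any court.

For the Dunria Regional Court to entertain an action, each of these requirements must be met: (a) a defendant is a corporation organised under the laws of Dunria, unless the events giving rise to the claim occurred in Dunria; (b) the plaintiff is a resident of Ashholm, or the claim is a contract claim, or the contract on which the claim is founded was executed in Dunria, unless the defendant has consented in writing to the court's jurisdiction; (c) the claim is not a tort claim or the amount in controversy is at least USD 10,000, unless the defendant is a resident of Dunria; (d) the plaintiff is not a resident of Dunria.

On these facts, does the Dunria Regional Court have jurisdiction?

The Dunria Regional Court:
  (a) No defendant is a corporation. However, the operative events occurred in Dunria, so the 'unless' proviso supplies this condition. Satisfied.
  (b) The plaintiff resides in Ashholm, so one alternative holds. Condition met.
  (c) The claim is an employment claim, not a tort claim, so this disjunct is met. Condition met.
  (d) The plaintiff resides in Ashholm, which is not Dunria. Condition met.
  → All conditions met; jurisdiction exists.

Yes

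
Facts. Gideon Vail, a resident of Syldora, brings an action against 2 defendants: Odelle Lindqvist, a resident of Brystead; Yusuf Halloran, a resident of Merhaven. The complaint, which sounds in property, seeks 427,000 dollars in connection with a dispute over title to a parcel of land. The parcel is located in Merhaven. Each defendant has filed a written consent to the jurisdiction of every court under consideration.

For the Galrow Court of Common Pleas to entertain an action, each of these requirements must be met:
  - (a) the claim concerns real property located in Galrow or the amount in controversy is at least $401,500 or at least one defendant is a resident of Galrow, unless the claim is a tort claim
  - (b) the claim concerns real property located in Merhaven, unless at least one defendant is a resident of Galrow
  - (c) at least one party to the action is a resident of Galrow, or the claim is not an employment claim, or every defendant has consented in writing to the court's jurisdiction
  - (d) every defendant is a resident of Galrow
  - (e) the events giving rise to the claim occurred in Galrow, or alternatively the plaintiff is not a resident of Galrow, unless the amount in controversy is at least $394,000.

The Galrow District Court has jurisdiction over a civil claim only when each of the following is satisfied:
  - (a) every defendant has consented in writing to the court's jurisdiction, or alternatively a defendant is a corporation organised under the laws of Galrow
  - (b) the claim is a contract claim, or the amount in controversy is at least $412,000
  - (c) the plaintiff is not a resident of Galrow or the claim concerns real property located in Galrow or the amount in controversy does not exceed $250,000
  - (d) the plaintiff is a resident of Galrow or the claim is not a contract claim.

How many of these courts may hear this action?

The Galrow Court of Common Pleas:
  (a) The amount in controversy is USD 427,000, which meets the $401,500 floor, which satisfies one of the alternatives. Met.
  (b) The property lies in Merhaven. Condition met.
  (c) The claim is a property claim, not an employment claim, which satisfies one of the alternatives. Met.
  (d) The defendants reside as follows — Odelle Lindqvist in Brystead, Yusuf Halloran in Merhaven — not all in Galrow. Not satisfied.
  (e) The plaintiff resides in Syldora, which is not Galrow — that alternative is enough. Satisfied.
  → At least one condition fails; no jurisdiction.
The Galrow District Court:
  (a) Every defendant has filed written consent, which satisfies one of the alternatives. Satisfied.
  (b) The amount in controversy is USD 427,000, which meets the 412,000 dollars floor, which satisfies one of the alternatives. Met.
  (c) The plaintiff resides in Syldora, which is not Galrow, which satisfies one of the alternatives. Satisfied.
  (d) The claim is a property claim, not a contract claim — that alternative is enough. Met.
  → Every requirement is satisfied — jurisdiction.
Courts with jurisdiction: the Galrow District Court — 1 in total.

1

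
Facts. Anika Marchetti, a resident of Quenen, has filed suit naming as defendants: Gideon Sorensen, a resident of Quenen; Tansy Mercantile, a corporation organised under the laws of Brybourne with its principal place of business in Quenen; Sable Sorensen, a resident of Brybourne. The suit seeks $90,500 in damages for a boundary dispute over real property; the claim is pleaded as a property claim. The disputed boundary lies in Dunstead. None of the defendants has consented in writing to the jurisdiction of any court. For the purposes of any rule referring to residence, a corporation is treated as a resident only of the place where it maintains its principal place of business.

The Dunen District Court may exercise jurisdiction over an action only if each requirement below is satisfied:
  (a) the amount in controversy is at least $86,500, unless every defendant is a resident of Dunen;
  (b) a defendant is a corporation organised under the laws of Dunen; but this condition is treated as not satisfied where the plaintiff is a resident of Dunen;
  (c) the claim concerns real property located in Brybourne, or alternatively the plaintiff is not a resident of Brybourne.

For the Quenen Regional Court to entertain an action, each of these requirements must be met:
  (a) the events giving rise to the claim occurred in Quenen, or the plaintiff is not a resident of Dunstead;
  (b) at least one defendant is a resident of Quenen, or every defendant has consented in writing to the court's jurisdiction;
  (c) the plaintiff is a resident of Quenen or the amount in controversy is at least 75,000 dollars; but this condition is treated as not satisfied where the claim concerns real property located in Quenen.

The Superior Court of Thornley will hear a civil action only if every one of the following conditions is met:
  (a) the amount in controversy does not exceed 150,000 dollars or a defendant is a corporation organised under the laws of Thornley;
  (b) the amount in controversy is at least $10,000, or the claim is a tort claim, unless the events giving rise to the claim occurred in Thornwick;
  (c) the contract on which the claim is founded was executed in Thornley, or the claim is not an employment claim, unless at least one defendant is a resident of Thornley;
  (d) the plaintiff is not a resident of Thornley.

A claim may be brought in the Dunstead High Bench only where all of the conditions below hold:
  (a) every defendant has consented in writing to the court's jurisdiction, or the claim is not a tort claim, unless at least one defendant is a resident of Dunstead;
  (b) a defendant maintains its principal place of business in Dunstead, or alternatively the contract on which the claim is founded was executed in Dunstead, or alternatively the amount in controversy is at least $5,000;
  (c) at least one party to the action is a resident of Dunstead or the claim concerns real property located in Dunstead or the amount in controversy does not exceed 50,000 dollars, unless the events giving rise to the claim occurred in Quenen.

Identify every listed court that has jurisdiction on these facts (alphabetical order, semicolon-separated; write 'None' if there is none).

The Dunen District Court:
  (a) The amount in controversy is $90,500, which meets the USD 86,500 floor. Met.
  (b) The corporate defendant(s) are organised in Brybourne, not Dunen. Condition not met.
  (c) The plaintiff resides in Quenen, which is not Brybourne, which satisfies one of the alternatives. Met.
  → Not every requirement is met — no jurisdiction.
The Quenen Regional Court:
  (a) The plaintiff resides in Quenen, which is not Dunstead, which satisfies one of the alternatives. Satisfied.
  (b) Gideon Sorensen resides in Quenen — that alternative is enough. Met.
  (c) The plaintiff resides in Quenen, which satisfies one of the alternatives. The carve-out does not apply: the property lies in Dunstead, not Quenen. Condition met.
  → All conditions met; jurisdiction exists.
The Superior Court of Thornley:
  (a) The amount in controversy is USD 90,500, within the $150,000 ceiling — that alternative is enough. Satisfied.
  (b) The amount in controversy is 90,500 dollars, which meets the $10,000 floor — that alternative is enough. Met.
  (c) The claim is a property claim, not an employment claim, so this disjunct is met. Condition met.
  (d) The plaintiff resides in Quenen, which is not Thornley. Satisfied.
  → Every requirement is satisfied — jurisdiction.
The Dunstead High Bench:
  (a) The claim is a property claim, not a tort claim — that alternative is enough. Satisfied.
  (b) The amount in controversy is USD 90,500, which meets the USD 5,000 floor, which satisfies one of the alternatives. Satisfied.
  (c) The property lies in Dunstead, which satisfies one of the alternatives. Satisfied.
  → Every requirement is satisfied — jurisdiction.

the Dunstead High Bench; the Quenen Regional Court; the Superior Court of Thornley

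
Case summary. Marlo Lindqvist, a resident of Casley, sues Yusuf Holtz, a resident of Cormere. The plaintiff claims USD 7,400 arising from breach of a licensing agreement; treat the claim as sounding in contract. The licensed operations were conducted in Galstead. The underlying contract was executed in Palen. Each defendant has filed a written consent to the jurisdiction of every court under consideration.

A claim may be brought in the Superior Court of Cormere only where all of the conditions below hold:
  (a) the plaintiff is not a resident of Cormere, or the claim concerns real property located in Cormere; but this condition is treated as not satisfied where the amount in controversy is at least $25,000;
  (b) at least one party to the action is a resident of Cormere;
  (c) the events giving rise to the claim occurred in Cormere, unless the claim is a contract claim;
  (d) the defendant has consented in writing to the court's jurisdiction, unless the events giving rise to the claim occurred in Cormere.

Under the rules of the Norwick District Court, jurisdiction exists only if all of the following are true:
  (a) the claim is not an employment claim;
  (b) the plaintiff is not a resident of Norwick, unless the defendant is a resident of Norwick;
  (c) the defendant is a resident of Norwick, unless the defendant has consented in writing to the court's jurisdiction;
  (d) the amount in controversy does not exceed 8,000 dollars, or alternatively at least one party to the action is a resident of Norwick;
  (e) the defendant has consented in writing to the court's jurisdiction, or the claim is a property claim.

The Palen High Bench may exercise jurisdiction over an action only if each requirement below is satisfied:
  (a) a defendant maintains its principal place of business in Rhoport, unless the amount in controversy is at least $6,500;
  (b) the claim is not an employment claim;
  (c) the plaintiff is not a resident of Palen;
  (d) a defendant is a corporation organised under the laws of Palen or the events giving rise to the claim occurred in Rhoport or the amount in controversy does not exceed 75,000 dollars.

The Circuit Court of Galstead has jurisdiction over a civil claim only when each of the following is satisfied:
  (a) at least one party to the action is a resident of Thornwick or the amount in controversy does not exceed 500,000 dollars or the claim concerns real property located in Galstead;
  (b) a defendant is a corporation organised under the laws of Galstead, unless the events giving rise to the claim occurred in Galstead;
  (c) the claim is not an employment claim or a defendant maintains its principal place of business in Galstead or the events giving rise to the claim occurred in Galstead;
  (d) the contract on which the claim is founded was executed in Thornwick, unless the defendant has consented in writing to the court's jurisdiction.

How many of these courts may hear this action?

The Superior Court of Cormere:
  (a) The plaintiff resides in Casley, which is not Cormere, so this disjunct is met. And the carve-out is inapplicable — the amount in controversy is $7,400, below the $25,000 floor. Met.
  (b) Yusuf Holtz resides in Cormere. Condition met.
  (c) The operative events occurred in Galstead, not Cormere. But the claim is a contract claim, and the 'unless' clause therefore excuses the requirement. Condition met.
  (d) Every defendant has filed written consent. Condition met.
  → All conditions met; jurisdiction exists.
The Norwick District Court:
  (a) The claim is a contract claim, not an employment claim. Met.
  (b) The plaintiff resides in Casley, which is not Norwick. Satisfied.
  (c) The defendant resides in Cormere, not Norwick. The proviso rescues it, though: every defendant has filed written consent. Satisfied.
  (d) The amount in controversy is 7,400 dollars, within the USD 8,000 ceiling — that alternative is enough. Condition met.
  (e) Every defendant has filed written consent — that alternative is enough. Met.
  → All conditions met; jurisdiction exists.
The Palen High Bench:
  (a) No defendant is a corporation. However, the amount in controversy is 7,400 dollars, which meets the 6,500 dollars floor, so the 'unless' proviso supplies this condition. Satisfied.
  (b) The claim is a contract claim, not an employment claim. Condition met.
  (c) The plaintiff resides in Casley, which is not Palen. Satisfied.
  (d) The amount in controversy is USD 7,400, within the 75,000 dollars ceiling, so this disjunct is met. Condition met.
  → All conditions met; jurisdiction exists.
The Circuit Court of Galstead:
  (a) The amount in controversy is $7,400, within the USD 500,000 ceiling, which satisfies one of the alternatives. Met.
  (b) No defendant is a corporation. The proviso rescues it, though: the operative events occurred in Galstead. Satisfied.
  (c) The claim is a contract claim, not an employment claim — that alternative is enough. Met.
  (d) The contract was executed in Palen, not Thornwick. However, every defendant has filed written consent, so the 'unless' proviso supplies this condition. Satisfied.
  → Every requirement is satisfied — jurisdiction.
Courts with jurisdiction: the Superior Court of Cormere, the Norwick District Court, the Palen High Bench, the Circuit Court of Galstead — 4 in total.

4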